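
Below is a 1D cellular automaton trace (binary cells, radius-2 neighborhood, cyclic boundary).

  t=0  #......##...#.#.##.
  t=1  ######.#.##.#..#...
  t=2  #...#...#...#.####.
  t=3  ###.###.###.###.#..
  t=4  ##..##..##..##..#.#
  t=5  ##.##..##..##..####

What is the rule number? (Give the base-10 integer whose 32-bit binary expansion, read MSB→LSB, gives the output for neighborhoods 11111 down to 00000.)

  ##### -> .   bit 31 = 0  t=1,i=2
  ####. -> #   bit 30 = 1  t=1,i=4
  ###.# -> .   bit 29 = 0  t=1,i=5
  ###.. -> #   bit 28 = 1  t=4,i=1
  ##.## -> .   bit 27 = 0  t=3,i=3
  ##.#. -> .   bit 26 = 0  t=0,i=18
  ##..# -> .   bit 25 = 0  t=4,i=2
  ##... -> #   bit 24 = 1  t=0,i=9
  #.### -> #   bit 23 = 1  t=2,i=14
  #.##. -> .   bit 22 = 0  t=0,i=16
  #.#.# -> .   bit 21 = 0  t=0,i=14
  #.#.. -> #   bit 20 = 1  t=0,i=0
  #..## -> #   bit 19 = 1  t=3,i=18
  #..#. -> #   bit 18 = 1  t=1,i=14
  #...# -> #   bit 17 = 1  t=0,i=10
  #.... -> #   bit 16 = 1  t=0,i=2
  .#### -> .   bit 15 = 0  t=1,i=1
  .###. -> #   bit 14 = 1  t=3,i=1
  .##.# -> .   bit 13 = 0  t=0,i=17
  .##.. -> .   bit 12 = 0  t=0,i=8
  .#.## -> #   bit 11 = 1  t=0,i=15
  .#.#. -> .   bit 10 = 0  t=0,i=13
  .#..# -> .   bit 9 = 0  t=1,i=13
  .#... -> #   bit 8 = 1  t=0,i=1
  ..### -> #   bit 7 = 1  t=1,i=0
  ..##. -> #   bit 6 = 1  t=0,i=7
  ..#.# -> #   bit 5 = 1  t=0,i=12
  ..#.. -> #   bit 4 = 1  t=1,i=15
  ...## -> .   bit 3 = 0  t=0,i=6
  ...#. -> .   bit 2 = 0  t=0,i=11
  ....# -> #   bit 1 = 1  t=0,i=5
  ..... -> #   bit 0 = 1  t=0,i=3
  bits 01010001100111110100100111110011 = 1369393651

1369393651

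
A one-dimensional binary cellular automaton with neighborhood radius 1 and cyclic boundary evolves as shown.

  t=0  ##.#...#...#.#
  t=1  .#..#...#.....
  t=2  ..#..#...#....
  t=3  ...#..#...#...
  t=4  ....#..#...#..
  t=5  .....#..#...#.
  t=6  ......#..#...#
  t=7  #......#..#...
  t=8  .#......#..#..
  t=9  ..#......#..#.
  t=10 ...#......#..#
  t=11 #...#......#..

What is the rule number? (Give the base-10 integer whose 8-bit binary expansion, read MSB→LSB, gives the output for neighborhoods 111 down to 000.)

  ### -> .   bit 7 = 0  t=0,i=0
  ##. -> #   bit 6 = 1  t=0,i=1
  #.# -> .   bit 5 = 0  t=0,i=2
  #.. -> #   bit 4 = 1  t=0,i=4
  .## -> .   bit 3 = 0  t=0,i=13
  .#. -> .   bit 2 = 0  t=0,i=3
  ..# -> .   bit 1 = 0  t=0,i=6
  ... -> .   bit 0 = 0  t=0,i=5
  bits 01010000 = 80

80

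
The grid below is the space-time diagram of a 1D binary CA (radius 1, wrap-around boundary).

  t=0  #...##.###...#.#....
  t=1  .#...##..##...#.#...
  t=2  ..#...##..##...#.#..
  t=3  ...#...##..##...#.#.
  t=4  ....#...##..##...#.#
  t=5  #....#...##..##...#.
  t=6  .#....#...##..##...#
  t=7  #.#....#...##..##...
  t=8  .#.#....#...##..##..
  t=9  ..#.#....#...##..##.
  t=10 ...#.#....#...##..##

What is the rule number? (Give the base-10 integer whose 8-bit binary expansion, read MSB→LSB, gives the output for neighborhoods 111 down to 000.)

112

  nb ###: next=.  (t=0,i=8, bit7=0)
  nb ##.: next=#  (t=0,i=5, bit6=1)
  nb #.#: next=#  (t=0,i=6, bit5=1)
  nb #..: next=#  (t=0,i=1, bit4=1)
  nb .##: next=.  (t=0,i=4, bit3=0)
  nb .#.: next=.  (t=0,i=0, bit2=0)
  nb ..#: next=.  (t=0,i=3, bit1=0)
  nb ...: next=.  (t=0,i=2, bit0=0)
  bits 01110000 = 112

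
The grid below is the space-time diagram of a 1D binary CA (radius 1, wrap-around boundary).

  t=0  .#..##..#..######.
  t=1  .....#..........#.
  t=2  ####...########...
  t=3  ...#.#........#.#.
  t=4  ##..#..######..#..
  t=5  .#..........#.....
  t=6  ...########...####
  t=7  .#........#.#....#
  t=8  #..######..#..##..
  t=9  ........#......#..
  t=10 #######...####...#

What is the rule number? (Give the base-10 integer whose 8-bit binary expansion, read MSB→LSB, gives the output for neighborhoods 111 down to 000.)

97

  [7] ### => .  t=0,i=12
  [6] ##. => #  t=0,i=5
  [5] #.# => #  t=3,i=4
  [4] #.. => .  t=0,i=2
  [3] .## => .  t=0,i=4
  [2] .#. => .  t=0,i=1
  [1] ..# => .  t=0,i=0
  [0] ... => #  t=1,i=0
  bits 01100001 = 97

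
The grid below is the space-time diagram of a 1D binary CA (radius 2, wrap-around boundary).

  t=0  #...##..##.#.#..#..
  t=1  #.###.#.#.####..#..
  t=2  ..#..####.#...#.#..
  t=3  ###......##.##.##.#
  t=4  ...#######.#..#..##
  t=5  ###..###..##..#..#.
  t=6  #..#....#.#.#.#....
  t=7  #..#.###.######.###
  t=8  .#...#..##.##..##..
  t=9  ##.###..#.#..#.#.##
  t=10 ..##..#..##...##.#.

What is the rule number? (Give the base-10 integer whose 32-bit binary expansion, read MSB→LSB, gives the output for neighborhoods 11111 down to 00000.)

  ##### -> #   bit 31 = 1  t=4,i=5
  ####. -> .   bit 30 = 0  t=1,i=12
  ###.# -> .   bit 29 = 0  t=1,i=4
  ###.. -> .   bit 28 = 0  t=1,i=13
  ##.## -> #   bit 27 = 1  t=3,i=11
  ##.#. -> #   bit 26 = 1  t=0,i=10
  ##..# -> #   bit 25 = 1  t=0,i=6
  ##... -> #   bit 24 = 1  t=3,i=3
  #.### -> #   bit 23 = 1  t=1,i=2
  #.##. -> .   bit 22 = 0  t=3,i=12
  #.#.# -> #   bit 21 = 1  t=0,i=11
  #.#.. -> #   bit 20 = 1  t=0,i=13
  #..## -> .   bit 19 = 0  t=0,i=7
  #..#. -> .   bit 18 = 0  t=0,i=15
  #...# -> #   bit 17 = 1  t=0,i=2
  #.... -> #   bit 16 = 1  t=2,i=18
  .#### -> .   bit 15 = 0  t=1,i=11
  .###. -> .   bit 14 = 0  t=1,i=3
  .##.# -> .   bit 13 = 0  t=0,i=9
  .##.. -> .   bit 12 = 0  t=0,i=5
  .#.## -> .   bit 11 = 0  t=1,i=1
  .#.#. -> #   bit 10 = 1  t=0,i=12
  .#..# -> .   bit 9 = 0  t=0,i=14
  .#... -> .   bit 8 = 0  t=0,i=1
  ..### -> .   bit 7 = 0  t=2,i=5
  ..##. -> #   bit 6 = 1  t=0,i=4
  ..#.# -> .   bit 5 = 0  t=1,i=0
  ..#.. -> #   bit 4 = 1  t=0,i=0
  ...## -> #   bit 3 = 1  t=0,i=3
  ...#. -> #   bit 2 = 1  t=2,i=1
  ....# -> #   bit 1 = 1  t=2,i=0
  ..... -> #   bit 0 = 1  t=3,i=5
  bits 10001111101100110000010001011111 = 2410873951

2410873951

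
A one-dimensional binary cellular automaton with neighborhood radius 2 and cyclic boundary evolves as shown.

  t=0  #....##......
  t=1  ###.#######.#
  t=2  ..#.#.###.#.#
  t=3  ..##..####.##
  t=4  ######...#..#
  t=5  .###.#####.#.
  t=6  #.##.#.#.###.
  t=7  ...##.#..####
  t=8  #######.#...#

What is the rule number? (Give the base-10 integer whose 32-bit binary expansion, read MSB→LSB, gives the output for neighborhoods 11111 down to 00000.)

  #####|#  b31=1 t=1,i=6
  ####.|.  b30=0 t=1,i=1
  ###.#|#  b29=1 t=1,i=2
  ###..|#  b28=1 t=4,i=5
  ##.##|.  b27=0 t=1,i=3
  ##.#.|#  b26=1 t=2,i=9
  ##..#|#  b25=1 t=3,i=0
  ##...|#  b24=1 t=0,i=7
  #.###|#  b23=1 t=1,i=4
  #.##.|.  b22=0 t=3,i=11
  #.#.#|.  b21=0 t=2,i=4
  #.#..|#  b20=1 t=2,i=12
  #..##|#  b19=1 t=3,i=1
  #..#.|.  b18=0 t=2,i=1
  #...#|#  b17=1 t=4,i=7
  #....|#  b16=1 t=0,i=2
  .####|.  b15=0 t=1,i=0
  .###.|#  b14=1 t=2,i=7
  .##.#|#  b13=1 t=6,i=3
  .##..|#  b12=1 t=0,i=6
  .#.##|.  b11=0 t=2,i=5
  .#.#.|#  b10=1 t=2,i=3
  .#..#|.  b9=0 t=2,i=0
  .#...|#  b8=1 t=0,i=1
  ..###|.  b7=0 t=3,i=6
  ..##.|#  b6=1 t=0,i=5
  ..#.#|#  b5=1 t=2,i=2
  ..#..|#  b4=1 t=0,i=0
  ...##|#  b3=1 t=0,i=4
  ...#.|#  b2=1 t=0,i=12
  ....#|.  b1=0 t=0,i=3
  .....|#  b0=1 t=0,i=9
  bits 10110111100110110111010101111101 = 3080418685

3080418685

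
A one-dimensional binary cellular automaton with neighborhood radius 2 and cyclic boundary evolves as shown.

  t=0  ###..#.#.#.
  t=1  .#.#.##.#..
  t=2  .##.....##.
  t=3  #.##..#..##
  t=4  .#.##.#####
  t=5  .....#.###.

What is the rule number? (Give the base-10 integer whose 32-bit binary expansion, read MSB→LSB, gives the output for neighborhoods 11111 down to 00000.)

  #####|#  b31=1 t=4,i=8
  ####.|#  b30=1 t=4,i=9
  ###.#|.  b29=0 t=3,i=0
  ###..|.  b28=0 t=0,i=2
  ##.##|#  b27=1 t=3,i=1
  ##.#.|.  b26=0 t=1,i=7
  ##..#|#  b25=1 t=0,i=3
  ##...|#  b24=1 t=2,i=3
  #.###|.  b23=0 t=0,i=0
  #.##.|.  b22=0 t=1,i=5
  #.#.#|.  b21=0 t=0,i=7
  #.#..|#  b20=1 t=1,i=8
  #..##|#  b19=1 t=2,i=0
  #..#.|.  b18=0 t=0,i=4
  #...#|.  b17=0 t=1,i=10
  #....|.  b16=0 t=2,i=4
  .####|#  b15=1 t=4,i=7
  .###.|#  b14=1 t=0,i=1
  .##.#|.  b13=0 t=1,i=6
  .##..|#  b12=1 t=2,i=2
  .#.##|.  b11=0 t=0,i=10
  .#.#.|#  b10=1 t=0,i=6
  .#..#|#  b9=1 t=3,i=7
  .#...|#  b8=1 t=1,i=9
  ..###|#  b7=1 t=3,i=9
  ..##.|.  b6=0 t=2,i=1
  ..#.#|#  b5=1 t=0,i=5
  ..#..|#  b4=1 t=3,i=6
  ...##|.  b3=0 t=2,i=7
  ...#.|.  b2=0 t=1,i=0
  ....#|#  b1=1 t=2,i=6
  .....|.  b0=0 t=2,i=5
  bits 11001011000110001101011110110010 = 3407402930

3407402930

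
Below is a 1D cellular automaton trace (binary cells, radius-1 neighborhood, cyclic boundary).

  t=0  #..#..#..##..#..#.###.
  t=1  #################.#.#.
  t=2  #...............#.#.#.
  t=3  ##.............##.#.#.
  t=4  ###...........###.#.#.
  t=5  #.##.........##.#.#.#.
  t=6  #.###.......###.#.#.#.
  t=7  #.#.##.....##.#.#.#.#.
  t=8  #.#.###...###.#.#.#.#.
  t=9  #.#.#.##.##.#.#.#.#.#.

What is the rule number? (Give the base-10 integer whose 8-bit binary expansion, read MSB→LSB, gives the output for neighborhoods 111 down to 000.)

94

  [7] ### => .  t=0,i=19
  [6] ##. => #  t=0,i=10
  [5] #.# => .  t=0,i=17
  [4] #.. => #  t=0,i=1
  [3] .## => #  t=0,i=9
  [2] .#. => #  t=0,i=0
  [1] ..# => #  t=0,i=2
  [0] ... => .  t=2,i=2
  bits 01011110 = 94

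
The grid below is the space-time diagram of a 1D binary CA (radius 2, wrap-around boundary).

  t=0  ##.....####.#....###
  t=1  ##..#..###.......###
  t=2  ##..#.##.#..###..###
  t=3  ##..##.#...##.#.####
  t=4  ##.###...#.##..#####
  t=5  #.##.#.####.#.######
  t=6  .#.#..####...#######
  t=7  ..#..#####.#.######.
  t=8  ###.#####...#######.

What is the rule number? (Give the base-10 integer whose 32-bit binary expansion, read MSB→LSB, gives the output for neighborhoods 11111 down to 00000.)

  #####|#  b31=1 t=0,i=19
  ####.|#  b30=1 t=0,i=0
  ###.#|.  b29=0 t=0,i=10
  ###..|#  b28=1 t=0,i=1
  ##.##|#  b27=1 t=4,i=2
  ##.#.|.  b26=0 t=0,i=11
  ##..#|.  b25=0 t=1,i=2
  ##...|.  b24=0 t=0,i=2
  #.###|#  b23=1 t=3,i=16
  #.##.|.  b22=0 t=2,i=6
  #.#.#|.  b21=0 t=3,i=14
  #.#..|.  b20=0 t=0,i=12
  #..##|#  b19=1 t=1,i=6
  #..#.|.  b18=0 t=1,i=3
  #...#|#  b17=1 t=3,i=9
  #....|.  b16=0 t=0,i=3
  .####|#  b15=1 t=0,i=8
  .###.|.  b14=0 t=1,i=8
  .##.#|#  b13=1 t=2,i=7
  .##..|#  b12=1 t=4,i=12
  .#.##|#  b11=1 t=2,i=5
  .#.#.|#  b10=1 t=6,i=2
  .#..#|.  b9=0 t=1,i=5
  .#...|.  b8=0 t=0,i=13
  ..###|#  b7=1 t=0,i=7
  ..##.|#  b6=1 t=3,i=4
  ..#.#|#  b5=1 t=2,i=4
  ..#..|#  b4=1 t=1,i=4
  ...##|.  b3=0 t=0,i=6
  ...#.|#  b2=1 t=4,i=8
  ....#|.  b1=0 t=0,i=5
  .....|#  b0=1 t=0,i=4
  bits 11011000100010101011110011110101 = 3632970997

3632970997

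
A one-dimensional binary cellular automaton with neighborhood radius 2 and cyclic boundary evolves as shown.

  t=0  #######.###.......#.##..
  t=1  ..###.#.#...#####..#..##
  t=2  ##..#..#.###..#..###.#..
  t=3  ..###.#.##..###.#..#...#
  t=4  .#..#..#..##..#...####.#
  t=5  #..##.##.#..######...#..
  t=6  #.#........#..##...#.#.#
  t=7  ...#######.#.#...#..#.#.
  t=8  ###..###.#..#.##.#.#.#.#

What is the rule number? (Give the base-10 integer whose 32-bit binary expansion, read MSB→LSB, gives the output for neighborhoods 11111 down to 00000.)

  nb #####: next=#  (t=0,i=2, bit31=1)
  nb ####.: next=.  (t=0,i=5, bit30=0)
  nb ###.#: next=#  (t=0,i=6, bit29=1)
  nb ###..: next=.  (t=0,i=10, bit28=0)
  nb ##.##: next=.  (t=0,i=7, bit27=0)
  nb ##.#.: next=.  (t=1,i=5, bit26=0)
  nb ##..#: next=#  (t=0,i=22, bit25=1)
  nb ##...: next=.  (t=0,i=11, bit24=0)
  nb #.###: next=#  (t=0,i=8, bit23=1)
  nb #.##.: next=.  (t=0,i=20, bit22=0)
  nb #.#.#: next=.  (t=1,i=6, bit21=0)
  nb #.#..: next=.  (t=1,i=8, bit20=0)
  nb #..##: next=#  (t=0,i=23, bit19=1)
  nb #..#.: next=#  (t=1,i=18, bit18=1)
  nb #...#: next=#  (t=1,i=10, bit17=1)
  nb #....: next=#  (t=0,i=12, bit16=1)
  nb .####: next=.  (t=0,i=1, bit15=0)
  nb .###.: next=.  (t=0,i=9, bit14=0)
  nb .##.#: next=.  (t=5,i=4, bit13=0)
  nb .##..: next=.  (t=0,i=21, bit12=0)
  nb .#.##: next=#  (t=0,i=19, bit11=1)
  nb .#.#.: next=#  (t=1,i=7, bit10=1)
  nb .#..#: next=.  (t=1,i=20, bit9=0)
  nb .#...: next=#  (t=1,i=9, bit8=1)
  nb ..###: next=.  (t=0,i=0, bit7=0)
  nb ..##.: next=.  (t=1,i=22, bit6=0)
  nb ..#.#: next=.  (t=0,i=18, bit5=0)
  nb ..#..: next=#  (t=1,i=19, bit4=1)
  nb ...##: next=#  (t=1,i=11, bit3=1)
  nb ...#.: next=.  (t=0,i=17, bit2=0)
  nb ....#: next=#  (t=0,i=16, bit1=1)
  nb .....: next=#  (t=0,i=13, bit0=1)
  bits 10100010100011110000110100011011 = 2727283995

2727283995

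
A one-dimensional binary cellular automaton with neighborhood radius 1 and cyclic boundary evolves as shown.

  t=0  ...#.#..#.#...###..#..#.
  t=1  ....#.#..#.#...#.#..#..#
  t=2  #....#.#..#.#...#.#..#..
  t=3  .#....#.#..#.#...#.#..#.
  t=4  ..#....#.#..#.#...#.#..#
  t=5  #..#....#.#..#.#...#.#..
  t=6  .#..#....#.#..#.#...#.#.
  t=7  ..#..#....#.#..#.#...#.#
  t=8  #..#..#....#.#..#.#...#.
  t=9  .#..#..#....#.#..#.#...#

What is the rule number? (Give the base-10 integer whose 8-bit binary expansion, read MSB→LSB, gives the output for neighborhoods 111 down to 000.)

176

  ### -> #   bit 7 = 1  t=0,i=15
  ##. -> .   bit 6 = 0  t=0,i=16
  #.# -> #   bit 5 = 1  t=0,i=4
  #.. -> #   bit 4 = 1  t=0,i=6
  .## -> .   bit 3 = 0  t=0,i=14
  .#. -> .   bit 2 = 0  t=0,i=3
  ..# -> .   bit 1 = 0  t=0,i=2
  ... -> .   bit 0 = 0  t=0,i=0
  bits 10110000 = 176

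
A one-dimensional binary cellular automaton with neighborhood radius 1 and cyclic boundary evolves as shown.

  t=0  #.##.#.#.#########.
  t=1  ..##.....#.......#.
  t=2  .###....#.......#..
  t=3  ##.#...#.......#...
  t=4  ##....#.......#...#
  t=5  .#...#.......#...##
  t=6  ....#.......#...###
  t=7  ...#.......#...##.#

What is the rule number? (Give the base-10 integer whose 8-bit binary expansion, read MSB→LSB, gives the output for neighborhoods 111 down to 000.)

74

  nb ###: next=.  (t=0,i=10, bit7=0)
  nb ##.: next=#  (t=0,i=3, bit6=1)
  nb #.#: next=.  (t=0,i=1, bit5=0)
  nb #..: next=.  (t=1,i=4, bit4=0)
  nb .##: next=#  (t=0,i=2, bit3=1)
  nb .#.: next=.  (t=0,i=0, bit2=0)
  nb ..#: next=#  (t=1,i=1, bit1=1)
  nb ...: next=.  (t=1,i=0, bit0=0)
  bits 01001010 = 74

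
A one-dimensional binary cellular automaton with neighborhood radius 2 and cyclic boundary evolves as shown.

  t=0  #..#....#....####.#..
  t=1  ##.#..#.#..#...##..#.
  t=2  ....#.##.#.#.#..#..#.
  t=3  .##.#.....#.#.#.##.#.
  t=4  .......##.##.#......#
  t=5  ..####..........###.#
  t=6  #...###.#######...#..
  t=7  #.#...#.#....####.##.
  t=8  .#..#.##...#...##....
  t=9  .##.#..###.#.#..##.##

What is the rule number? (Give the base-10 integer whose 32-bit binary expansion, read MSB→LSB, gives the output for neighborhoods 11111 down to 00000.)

1904350771

  #####|.  b31=0 t=6,i=10
  ####.|#  b30=1 t=0,i=15
  ###.#|#  b29=1 t=0,i=16
  ###..|#  b28=1 t=5,i=5
  ##.##|.  b27=0 t=4,i=9
  ##.#.|.  b26=0 t=0,i=17
  ##..#|.  b25=0 t=1,i=17
  ##...|#  b24=1 t=5,i=6
  #.###|#  b23=1 t=6,i=8
  #.##.|.  b22=0 t=1,i=0
  #.#.#|.  b21=0 t=2,i=9
  #.#..|.  b20=0 t=0,i=18
  #..##|.  b19=0 t=3,i=0
  #..#.|.  b18=0 t=0,i=2
  #...#|#  b17=1 t=1,i=13
  #....|.  b16=0 t=0,i=5
  .####|.  b15=0 t=0,i=14
  .###.|.  b14=0 t=5,i=17
  .##.#|.  b13=0 t=1,i=1
  .##..|#  b12=1 t=1,i=16
  .#.##|.  b11=0 t=1,i=20
  .#.#.|#  b10=1 t=1,i=7
  .#..#|#  b9=1 t=0,i=1
  .#...|.  b8=0 t=0,i=4
  ..###|.  b7=0 t=0,i=13
  ..##.|.  b6=0 t=1,i=15
  ..#.#|#  b5=1 t=1,i=6
  ..#..|#  b4=1 t=0,i=0
  ...##|.  b3=0 t=0,i=12
  ...#.|.  b2=0 t=0,i=7
  ....#|#  b1=1 t=0,i=6
  .....|#  b0=1 t=2,i=1
  bits 01110001100000100001011000110011 = 1904350771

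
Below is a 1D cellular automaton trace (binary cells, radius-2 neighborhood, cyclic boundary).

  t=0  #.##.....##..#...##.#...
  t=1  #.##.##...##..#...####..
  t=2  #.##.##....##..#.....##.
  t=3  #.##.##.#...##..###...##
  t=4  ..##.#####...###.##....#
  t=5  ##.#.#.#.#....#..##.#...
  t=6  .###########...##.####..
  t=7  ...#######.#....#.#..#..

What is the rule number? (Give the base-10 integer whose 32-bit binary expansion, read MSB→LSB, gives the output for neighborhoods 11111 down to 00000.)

  #####|#  b31=1 t=4,i=7
  ####.|.  b30=0 t=1,i=20
  ###.#|.  b29=0 t=3,i=0
  ###..|#  b28=1 t=1,i=21
  ##.##|.  b27=0 t=1,i=4
  ##.#.|#  b26=1 t=0,i=19
  ##..#|#  b25=1 t=0,i=11
  ##...|.  b24=0 t=0,i=4
  #.###|#  b23=1 t=4,i=5
  #.##.|#  b22=1 t=0,i=2
  #.#.#|#  b21=1 t=2,i=0
  #.#..|#  b20=1 t=0,i=20
  #..##|#  b19=1 t=3,i=15
  #..#.|.  b18=0 t=0,i=12
  #...#|.  b17=0 t=0,i=15
  #....|#  b16=1 t=0,i=5
  .####|.  b15=0 t=1,i=19
  .###.|#  b14=1 t=3,i=17
  .##.#|#  b13=1 t=0,i=18
  .##..|#  b12=1 t=0,i=3
  .#.##|.  b11=0 t=0,i=1
  .#.#.|#  b10=1 t=5,i=4
  .#..#|#  b9=1 t=4,i=0
  .#...|#  b8=1 t=0,i=14
  ..###|.  b7=0 t=1,i=18
  ..##.|.  b6=0 t=0,i=9
  ..#.#|#  b5=1 t=0,i=0
  ..#..|.  b4=0 t=0,i=13
  ...##|.  b3=0 t=0,i=8
  ...#.|.  b2=0 t=0,i=23
  ....#|.  b1=0 t=0,i=7
  .....|#  b0=1 t=0,i=6
  bits 10010110111110010111011100100001 = 2532931361

2532931361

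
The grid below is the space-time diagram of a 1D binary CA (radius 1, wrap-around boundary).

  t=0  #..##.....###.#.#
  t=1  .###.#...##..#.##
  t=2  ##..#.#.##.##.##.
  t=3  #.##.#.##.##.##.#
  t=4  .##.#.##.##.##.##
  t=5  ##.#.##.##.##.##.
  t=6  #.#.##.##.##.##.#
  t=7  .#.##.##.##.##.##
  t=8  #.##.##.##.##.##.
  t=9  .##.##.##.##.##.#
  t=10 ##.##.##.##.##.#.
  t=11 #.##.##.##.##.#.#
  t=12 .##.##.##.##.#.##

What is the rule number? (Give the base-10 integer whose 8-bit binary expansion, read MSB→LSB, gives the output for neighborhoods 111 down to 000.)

58

  [7] ### => .  t=0,i=11
  [6] ##. => .  t=0,i=0
  [5] #.# => #  t=0,i=13
  [4] #.. => #  t=0,i=1
  [3] .## => #  t=0,i=3
  [2] .#. => .  t=0,i=14
  [1] ..# => #  t=0,i=2
  [0] ... => .  t=0,i=6
  bits 00111010 = 58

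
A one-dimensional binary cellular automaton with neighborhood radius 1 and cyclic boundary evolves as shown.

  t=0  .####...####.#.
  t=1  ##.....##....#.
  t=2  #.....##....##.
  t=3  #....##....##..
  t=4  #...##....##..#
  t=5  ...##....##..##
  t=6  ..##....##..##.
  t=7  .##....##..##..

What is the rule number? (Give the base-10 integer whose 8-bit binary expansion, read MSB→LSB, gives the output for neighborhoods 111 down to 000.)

  [7] ### => .  t=0,i=2
  [6] ##. => .  t=0,i=4
  [5] #.# => .  t=0,i=12
  [4] #.. => .  t=0,i=5
  [3] .## => #  t=0,i=1
  [2] .#. => #  t=0,i=13
  [1] ..# => #  t=0,i=0
  [0] ... => .  t=0,i=6
  bits 00001110 = 14

14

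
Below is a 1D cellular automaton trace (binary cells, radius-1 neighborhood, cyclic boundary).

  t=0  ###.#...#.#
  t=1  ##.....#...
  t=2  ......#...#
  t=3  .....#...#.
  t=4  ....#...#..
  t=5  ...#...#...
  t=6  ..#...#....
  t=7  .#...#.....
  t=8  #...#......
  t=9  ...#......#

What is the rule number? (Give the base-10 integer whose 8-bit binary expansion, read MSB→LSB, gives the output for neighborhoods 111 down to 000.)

130

  ### -> #   bit 7 = 1  t=0,i=0
  ##. -> .   bit 6 = 0  t=0,i=2
  #.# -> .   bit 5 = 0  t=0,i=3
  #.. -> .   bit 4 = 0  t=0,i=5
  .## -> .   bit 3 = 0  t=0,i=10
  .#. -> .   bit 2 = 0  t=0,i=4
  ..# -> #   bit 1 = 1  t=0,i=7
  ... -> .   bit 0 = 0  t=0,i=6
  bits 10000010 = 130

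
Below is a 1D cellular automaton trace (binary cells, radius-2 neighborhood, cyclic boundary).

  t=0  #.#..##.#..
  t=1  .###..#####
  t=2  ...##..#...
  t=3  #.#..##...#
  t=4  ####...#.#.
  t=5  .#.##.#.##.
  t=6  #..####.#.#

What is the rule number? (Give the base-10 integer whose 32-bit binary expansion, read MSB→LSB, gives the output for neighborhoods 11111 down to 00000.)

393520653

  [31] ##### => .  t=1,i=8
  [30] ####. => .  t=1,i=9
  [29] ###.# => .  t=1,i=10
  [28] ###.. => #  t=1,i=3
  [27] ##.## => .  t=1,i=0
  [26] ##.#. => #  t=0,i=7
  [25] ##..# => #  t=1,i=4
  [24] ##... => #  t=3,i=7
  [23] #.### => .  t=1,i=1
  [22] #.##. => #  t=5,i=3
  [21] #.#.# => #  t=4,i=9
  [20] #.#.. => #  t=0,i=2
  [19] #..## => .  t=0,i=4
  [18] #..#. => #  t=0,i=10
  [17] #...# => .  t=3,i=8
  [16] #.... => .  t=2,i=9
  [15] .#### => #  t=1,i=7
  [14] .###. => .  t=1,i=2
  [13] .##.# => #  t=0,i=6
  [12] .##.. => .  t=2,i=4
  [11] .#.## => .  t=4,i=10
  [10] .#.#. => #  t=0,i=1
  [9] .#..# => #  t=0,i=3
  [8] .#... => .  t=2,i=8
  [7] ..### => .  t=1,i=6
  [6] ..##. => .  t=0,i=5
  [5] ..#.# => .  t=0,i=0
  [4] ..#.. => .  t=2,i=7
  [3] ...## => #  t=2,i=2
  [2] ...#. => #  t=4,i=6
  [1] ....# => .  t=2,i=1
  [0] ..... => #  t=2,i=0
  bits 00010111011101001010011000001101 = 393520653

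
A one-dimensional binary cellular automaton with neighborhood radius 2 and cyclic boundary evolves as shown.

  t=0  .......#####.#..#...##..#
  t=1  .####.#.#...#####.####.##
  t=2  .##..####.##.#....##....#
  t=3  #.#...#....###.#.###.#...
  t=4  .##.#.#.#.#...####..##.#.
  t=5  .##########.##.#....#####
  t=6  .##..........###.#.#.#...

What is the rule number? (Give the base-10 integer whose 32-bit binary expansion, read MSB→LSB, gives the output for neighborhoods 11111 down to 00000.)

79150681

  [31] ##### => .  t=0,i=9
  [30] ####. => .  t=0,i=10
  [29] ###.# => .  t=0,i=11
  [28] ###.. => .  t=4,i=17
  [27] ##.## => .  t=1,i=0
  [26] ##.#. => #  t=0,i=12
  [25] ##..# => .  t=0,i=22
  [24] ##... => .  t=2,i=20
  [23] #.### => #  t=1,i=1
  [22] #.##. => .  t=1,i=23
  [21] #.#.# => #  t=1,i=6
  [20] #.#.. => #  t=0,i=13
  [19] #..## => .  t=2,i=4
  [18] #..#. => #  t=0,i=15
  [17] #...# => #  t=0,i=18
  [16] #.... => #  t=0,i=1
  [15] .#### => #  t=0,i=8
  [14] .###. => .  t=3,i=12
  [13] .##.# => #  t=1,i=24
  [12] .##.. => #  t=0,i=21
  [11] .#.## => #  t=2,i=0
  [10] .#.#. => #  t=1,i=7
  [9] .#..# => #  t=0,i=14
  [8] .#... => .  t=0,i=0
  [7] ..### => .  t=0,i=7
  [6] ..##. => #  t=0,i=20
  [5] ..#.# => .  t=2,i=24
  [4] ..#.. => #  t=0,i=16
  [3] ...## => #  t=0,i=6
  [2] ...#. => .  t=2,i=23
  [1] ....# => .  t=0,i=5
  [0] ..... => #  t=0,i=2
  bits 00000100101101111011111001011001 = 79150681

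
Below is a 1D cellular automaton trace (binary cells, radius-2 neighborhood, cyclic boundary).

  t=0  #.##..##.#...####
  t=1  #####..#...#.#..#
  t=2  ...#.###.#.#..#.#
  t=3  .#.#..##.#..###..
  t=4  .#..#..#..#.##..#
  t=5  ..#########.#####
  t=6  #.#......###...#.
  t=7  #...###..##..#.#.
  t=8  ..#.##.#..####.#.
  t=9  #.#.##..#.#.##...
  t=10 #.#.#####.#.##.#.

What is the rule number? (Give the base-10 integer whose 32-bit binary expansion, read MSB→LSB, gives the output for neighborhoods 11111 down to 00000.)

1785164465

  [31] ##### => .  t=0,i=15
  [30] ####. => #  t=0,i=16
  [29] ###.# => #  t=0,i=0
  [28] ###.. => .  t=1,i=4
  [27] ##.## => #  t=0,i=1
  [26] ##.#. => .  t=0,i=8
  [25] ##..# => #  t=0,i=4
  [24] ##... => .  t=3,i=15
  [23] #.### => .  t=2,i=5
  [22] #.##. => #  t=0,i=2
  [21] #.#.# => #  t=2,i=9
  [20] #.#.. => .  t=0,i=9
  [19] #..## => .  t=0,i=5
  [18] #..#. => #  t=1,i=6
  [17] #...# => #  t=0,i=11
  [16] #.... => #  t=6,i=4
  [15] .#### => .  t=0,i=14
  [14] .###. => #  t=2,i=6
  [13] .##.# => #  t=0,i=7
  [12] .##.. => #  t=0,i=3
  [11] .#.## => .  t=2,i=4
  [10] .#.#. => .  t=1,i=12
  [9] .#..# => #  t=1,i=14
  [8] .#... => .  t=0,i=10
  [7] ..### => #  t=0,i=13
  [6] ..##. => .  t=0,i=6
  [5] ..#.# => #  t=1,i=11
  [4] ..#.. => #  t=1,i=7
  [3] ...## => .  t=0,i=12
  [2] ...#. => .  t=1,i=10
  [1] ....# => .  t=6,i=7
  [0] ..... => #  t=6,i=5
  bits 01101010011001110111001010110001 = 1785164465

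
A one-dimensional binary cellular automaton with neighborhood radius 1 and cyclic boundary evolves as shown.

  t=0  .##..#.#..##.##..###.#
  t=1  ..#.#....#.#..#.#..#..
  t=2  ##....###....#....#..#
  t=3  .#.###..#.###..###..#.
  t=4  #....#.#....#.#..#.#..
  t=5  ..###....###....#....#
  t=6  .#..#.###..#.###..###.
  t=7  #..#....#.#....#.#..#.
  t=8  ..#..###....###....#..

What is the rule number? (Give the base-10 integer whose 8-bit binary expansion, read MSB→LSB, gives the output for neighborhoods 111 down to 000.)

  ###|.  b7=0 t=0,i=18
  ##.|#  b6=1 t=0,i=2
  #.#|.  b5=0 t=0,i=0
  #..|.  b4=0 t=0,i=3
  .##|.  b3=0 t=0,i=1
  .#.|.  b2=0 t=0,i=5
  ..#|#  b1=1 t=0,i=4
  ...|#  b0=1 t=1,i=0
  bits 01000011 = 67

67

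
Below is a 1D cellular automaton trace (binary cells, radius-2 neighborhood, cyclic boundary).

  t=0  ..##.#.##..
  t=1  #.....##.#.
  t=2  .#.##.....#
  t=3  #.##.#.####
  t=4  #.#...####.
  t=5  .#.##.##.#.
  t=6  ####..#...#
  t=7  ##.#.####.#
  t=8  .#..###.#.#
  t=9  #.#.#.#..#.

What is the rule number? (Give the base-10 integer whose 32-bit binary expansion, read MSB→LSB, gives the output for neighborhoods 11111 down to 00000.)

2982580151

  ##### -> #   bit 31 = 1  t=3,i=9
  ####. -> .   bit 30 = 0  t=3,i=10
  ###.# -> #   bit 29 = 1  t=3,i=0
  ###.. -> #   bit 28 = 1  t=6,i=3
  ##.## -> .   bit 27 = 0  t=3,i=1
  ##.#. -> .   bit 26 = 0  t=0,i=4
  ##..# -> .   bit 25 = 0  t=6,i=4
  ##... -> #   bit 24 = 1  t=0,i=9
  #.### -> #   bit 23 = 1  t=3,i=7
  #.##. -> #   bit 22 = 1  t=0,i=7
  #.#.# -> .   bit 21 = 0  t=0,i=5
  #.#.. -> .   bit 20 = 0  t=1,i=0
  #..## -> .   bit 19 = 0  t=8,i=3
  #..#. -> #   bit 18 = 1  t=5,i=0
  #...# -> #   bit 17 = 1  t=4,i=4
  #.... -> .   bit 16 = 0  t=0,i=10
  .#### -> #   bit 15 = 1  t=3,i=8
  .###. -> .   bit 14 = 0  t=7,i=0
  .##.# -> .   bit 13 = 0  t=0,i=3
  .##.. -> .   bit 12 = 0  t=0,i=8
  .#.## -> #   bit 11 = 1  t=0,i=6
  .#.#. -> #   bit 10 = 1  t=1,i=10
  .#..# -> #   bit 9 = 1  t=5,i=10
  .#... -> #   bit 8 = 1  t=1,i=1
  ..### -> #   bit 7 = 1  t=4,i=6
  ..##. -> .   bit 6 = 0  t=0,i=2
  ..#.# -> #   bit 5 = 1  t=2,i=10
  ..#.. -> #   bit 4 = 1  t=6,i=6
  ...## -> .   bit 3 = 0  t=0,i=1
  ...#. -> #   bit 2 = 1  t=2,i=9
  ....# -> #   bit 1 = 1  t=0,i=0
  ..... -> #   bit 0 = 1  t=1,i=3
  bits 10110001110001101000111110110111 = 2982580151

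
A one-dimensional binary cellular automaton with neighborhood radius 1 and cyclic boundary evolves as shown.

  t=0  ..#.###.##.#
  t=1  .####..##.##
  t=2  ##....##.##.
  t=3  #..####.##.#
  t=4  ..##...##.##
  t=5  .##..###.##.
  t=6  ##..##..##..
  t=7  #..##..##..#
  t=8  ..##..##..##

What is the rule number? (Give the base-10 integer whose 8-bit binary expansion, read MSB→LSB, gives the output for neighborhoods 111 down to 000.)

47

  ### -> .   bit 7 = 0  t=0,i=5
  ##. -> .   bit 6 = 0  t=0,i=6
  #.# -> #   bit 5 = 1  t=0,i=3
  #.. -> .   bit 4 = 0  t=0,i=0
  .## -> #   bit 3 = 1  t=0,i=4
  .#. -> #   bit 2 = 1  t=0,i=2
  ..# -> #   bit 1 = 1  t=0,i=1
  ... -> #   bit 0 = 1  t=2,i=3
  bits 00101111 = 47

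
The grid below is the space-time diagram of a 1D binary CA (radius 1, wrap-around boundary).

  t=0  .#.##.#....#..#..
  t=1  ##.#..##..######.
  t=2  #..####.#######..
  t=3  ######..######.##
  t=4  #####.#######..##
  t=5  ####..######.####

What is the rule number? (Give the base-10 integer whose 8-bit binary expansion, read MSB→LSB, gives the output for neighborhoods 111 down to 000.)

  ###|#  b7=1 t=1,i=11
  ##.|.  b6=0 t=0,i=4
  #.#|.  b5=0 t=0,i=2
  #..|#  b4=1 t=0,i=7
  .##|#  b3=1 t=0,i=3
  .#.|#  b2=1 t=0,i=1
  ..#|#  b1=1 t=0,i=0
  ...|.  b0=0 t=0,i=8
  bits 10011110 = 158

158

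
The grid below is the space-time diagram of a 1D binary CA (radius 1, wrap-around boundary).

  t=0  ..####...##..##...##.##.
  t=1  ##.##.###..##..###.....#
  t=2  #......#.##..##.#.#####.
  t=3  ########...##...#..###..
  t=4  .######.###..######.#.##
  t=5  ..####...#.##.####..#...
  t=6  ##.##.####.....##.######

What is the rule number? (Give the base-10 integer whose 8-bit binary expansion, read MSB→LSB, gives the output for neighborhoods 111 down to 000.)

151

  nb ###: next=#  (t=0,i=3, bit7=1)
  nb ##.: next=.  (t=0,i=5, bit6=0)
  nb #.#: next=.  (t=0,i=20, bit5=0)
  nb #..: next=#  (t=0,i=6, bit4=1)
  nb .##: next=.  (t=0,i=2, bit3=0)
  nb .#.: next=#  (t=2,i=0, bit2=1)
  nb ..#: next=#  (t=0,i=1, bit1=1)
  nb ...: next=#  (t=0,i=0, bit0=1)
  bits 10010111 = 151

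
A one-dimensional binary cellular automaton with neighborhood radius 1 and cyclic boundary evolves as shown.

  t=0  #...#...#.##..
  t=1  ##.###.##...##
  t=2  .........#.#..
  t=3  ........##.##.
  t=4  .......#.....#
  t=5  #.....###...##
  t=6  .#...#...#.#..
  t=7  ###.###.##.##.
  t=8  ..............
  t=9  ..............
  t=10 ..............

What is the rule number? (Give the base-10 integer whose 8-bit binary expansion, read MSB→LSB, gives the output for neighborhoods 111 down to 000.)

22

  [7] ### => .  t=1,i=0
  [6] ##. => .  t=0,i=11
  [5] #.# => .  t=0,i=9
  [4] #.. => #  t=0,i=1
  [3] .## => .  t=0,i=10
  [2] .#. => #  t=0,i=0
  [1] ..# => #  t=0,i=3
  [0] ... => .  t=0,i=2
  bits 00010110 = 22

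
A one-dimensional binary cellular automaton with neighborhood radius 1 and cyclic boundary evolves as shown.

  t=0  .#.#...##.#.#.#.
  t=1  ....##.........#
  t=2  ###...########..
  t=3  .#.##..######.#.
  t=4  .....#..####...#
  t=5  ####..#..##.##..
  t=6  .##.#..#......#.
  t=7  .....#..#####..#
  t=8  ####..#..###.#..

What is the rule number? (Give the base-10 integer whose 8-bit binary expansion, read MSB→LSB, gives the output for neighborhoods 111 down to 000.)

145

  [7] ### => #  t=2,i=1
  [6] ##. => .  t=0,i=8
  [5] #.# => .  t=0,i=2
  [4] #.. => #  t=0,i=4
  [3] .## => .  t=0,i=7
  [2] .#. => .  t=0,i=1
  [1] ..# => .  t=0,i=0
  [0] ... => #  t=0,i=5
  bits 10010001 = 145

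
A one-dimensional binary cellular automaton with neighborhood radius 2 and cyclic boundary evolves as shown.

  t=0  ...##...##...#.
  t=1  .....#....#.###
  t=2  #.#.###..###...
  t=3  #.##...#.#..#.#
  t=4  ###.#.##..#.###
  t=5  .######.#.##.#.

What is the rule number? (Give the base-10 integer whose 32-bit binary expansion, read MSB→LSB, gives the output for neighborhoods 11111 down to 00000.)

  nb #####: next=.  (t=4,i=0, bit31=0)
  nb ####.: next=#  (t=4,i=1, bit30=1)
  nb ###.#: next=#  (t=4,i=2, bit29=1)
  nb ###..: next=.  (t=1,i=14, bit28=0)
  nb ##.##: next=#  (t=3,i=1, bit27=1)
  nb ##.#.: next=#  (t=4,i=3, bit26=1)
  nb ##..#: next=#  (t=2,i=7, bit25=1)
  nb ##...: next=#  (t=0,i=5, bit24=1)
  nb #.###: next=.  (t=1,i=12, bit23=0)
  nb #.##.: next=#  (t=3,i=2, bit22=1)
  nb #.#.#: next=#  (t=2,i=2, bit21=1)
  nb #.#..: next=.  (t=3,i=9, bit20=0)
  nb #..##: next=.  (t=2,i=8, bit19=0)
  nb #..#.: next=.  (t=3,i=11, bit18=0)
  nb #...#: next=.  (t=0,i=6, bit17=0)
  nb #....: next=.  (t=0,i=0, bit16=0)
  nb .####: next=#  (t=4,i=13, bit15=1)
  nb .###.: next=.  (t=1,i=13, bit14=0)
  nb .##.#: next=#  (t=3,i=0, bit13=1)
  nb .##..: next=.  (t=0,i=4, bit12=0)
  nb .#.##: next=#  (t=1,i=11, bit11=1)
  nb .#.#.: next=.  (t=2,i=1, bit10=0)
  nb .#..#: next=#  (t=3,i=10, bit9=1)
  nb .#...: next=#  (t=0,i=14, bit8=1)
  nb ..###: next=#  (t=2,i=9, bit7=1)
  nb ..##.: next=.  (t=0,i=3, bit6=0)
  nb ..#.#: next=#  (t=1,i=10, bit5=1)
  nb ..#..: next=#  (t=0,i=13, bit4=1)
  nb ...##: next=.  (t=0,i=2, bit3=0)
  nb ...#.: next=#  (t=0,i=12, bit2=1)
  nb ....#: next=.  (t=0,i=1, bit1=0)
  nb .....: next=#  (t=1,i=2, bit0=1)
  bits 01101111011000001010101110110101 = 1868606389

1868606389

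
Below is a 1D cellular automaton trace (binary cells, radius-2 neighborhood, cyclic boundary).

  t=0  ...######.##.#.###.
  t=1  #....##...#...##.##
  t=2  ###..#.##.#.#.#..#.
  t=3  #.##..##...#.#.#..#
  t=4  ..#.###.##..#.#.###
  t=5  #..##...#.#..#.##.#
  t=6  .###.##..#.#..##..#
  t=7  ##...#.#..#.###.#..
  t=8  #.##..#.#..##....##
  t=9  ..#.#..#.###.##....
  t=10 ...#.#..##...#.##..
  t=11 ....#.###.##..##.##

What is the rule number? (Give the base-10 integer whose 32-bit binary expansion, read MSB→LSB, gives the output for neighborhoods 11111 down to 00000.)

2479558224

  nb #####: next=#  (t=0,i=5, bit31=1)
  nb ####.: next=.  (t=0,i=7, bit30=0)
  nb ###.#: next=.  (t=0,i=8, bit29=0)
  nb ###..: next=#  (t=0,i=17, bit28=1)
  nb ##.##: next=.  (t=0,i=9, bit27=0)
  nb ##.#.: next=.  (t=0,i=12, bit26=0)
  nb ##..#: next=#  (t=2,i=3, bit25=1)
  nb ##...: next=#  (t=0,i=18, bit24=1)
  nb #.###: next=#  (t=0,i=15, bit23=1)
  nb #.##.: next=#  (t=0,i=10, bit22=1)
  nb #.#.#: next=.  (t=0,i=13, bit21=0)
  nb #.#..: next=.  (t=2,i=14, bit20=0)
  nb #..##: next=#  (t=3,i=5, bit19=1)
  nb #..#.: next=.  (t=2,i=4, bit18=0)
  nb #...#: next=#  (t=1,i=8, bit17=1)
  nb #....: next=#  (t=0,i=0, bit16=1)
  nb .####: next=.  (t=0,i=4, bit15=0)
  nb .###.: next=.  (t=0,i=16, bit14=0)
  nb .##.#: next=.  (t=0,i=11, bit13=0)
  nb .##..: next=.  (t=1,i=6, bit12=0)
  nb .#.##: next=#  (t=0,i=14, bit11=1)
  nb .#.#.: next=#  (t=2,i=11, bit10=1)
  nb .#..#: next=#  (t=2,i=15, bit9=1)
  nb .#...: next=.  (t=1,i=11, bit8=0)
  nb ..###: next=.  (t=0,i=3, bit7=0)
  nb ..##.: next=#  (t=1,i=5, bit6=1)
  nb ..#.#: next=.  (t=2,i=5, bit5=0)
  nb ..#..: next=#  (t=1,i=10, bit4=1)
  nb ...##: next=.  (t=0,i=2, bit3=0)
  nb ...#.: next=.  (t=1,i=9, bit2=0)
  nb ....#: next=.  (t=0,i=1, bit1=0)
  nb .....: next=.  (t=9,i=17, bit0=0)
  bits 10010011110010110000111001010000 = 2479558224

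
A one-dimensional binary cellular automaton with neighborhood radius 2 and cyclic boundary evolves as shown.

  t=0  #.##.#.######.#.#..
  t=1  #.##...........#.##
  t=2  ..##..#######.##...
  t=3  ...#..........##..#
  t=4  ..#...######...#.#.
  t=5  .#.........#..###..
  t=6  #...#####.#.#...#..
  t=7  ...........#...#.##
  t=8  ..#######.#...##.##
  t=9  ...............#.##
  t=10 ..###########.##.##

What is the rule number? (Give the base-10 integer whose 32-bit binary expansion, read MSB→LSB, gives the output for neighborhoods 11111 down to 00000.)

  nb #####: next=.  (t=0,i=9, bit31=0)
  nb ####.: next=.  (t=0,i=11, bit30=0)
  nb ###.#: next=.  (t=0,i=12, bit29=0)
  nb ###..: next=#  (t=4,i=11, bit28=1)
  nb ##.##: next=.  (t=1,i=1, bit27=0)
  nb ##.#.: next=.  (t=0,i=4, bit26=0)
  nb ##..#: next=.  (t=2,i=4, bit25=0)
  nb ##...: next=.  (t=1,i=4, bit24=0)
  nb #.###: next=.  (t=0,i=7, bit23=0)
  nb #.##.: next=#  (t=0,i=2, bit22=1)
  nb #.#.#: next=.  (t=0,i=5, bit21=0)
  nb #.#..: next=.  (t=0,i=16, bit20=0)
  nb #..##: next=.  (t=2,i=5, bit19=0)
  nb #..#.: next=#  (t=0,i=18, bit18=1)
  nb #...#: next=.  (t=3,i=1, bit17=0)
  nb #....: next=.  (t=1,i=5, bit16=0)
  nb .####: next=.  (t=0,i=8, bit15=0)
  nb .###.: next=.  (t=1,i=18, bit14=0)
  nb .##.#: next=#  (t=0,i=3, bit13=1)
  nb .##..: next=#  (t=1,i=3, bit12=1)
  nb .#.##: next=.  (t=0,i=1, bit11=0)
  nb .#.#.: next=#  (t=0,i=15, bit10=1)
  nb .#..#: next=#  (t=0,i=17, bit9=1)
  nb .#...: next=.  (t=3,i=0, bit8=0)
  nb ..###: next=.  (t=2,i=6, bit7=0)
  nb ..##.: next=.  (t=2,i=2, bit6=0)
  nb ..#.#: next=#  (t=0,i=0, bit5=1)
  nb ..#..: next=.  (t=3,i=3, bit4=0)
  nb ...##: next=.  (t=2,i=1, bit3=0)
  nb ...#.: next=#  (t=1,i=14, bit2=1)
  nb ....#: next=.  (t=1,i=13, bit1=0)
  nb .....: next=#  (t=1,i=6, bit0=1)
  bits 00010000010001000011011000100101 = 272905765

272905765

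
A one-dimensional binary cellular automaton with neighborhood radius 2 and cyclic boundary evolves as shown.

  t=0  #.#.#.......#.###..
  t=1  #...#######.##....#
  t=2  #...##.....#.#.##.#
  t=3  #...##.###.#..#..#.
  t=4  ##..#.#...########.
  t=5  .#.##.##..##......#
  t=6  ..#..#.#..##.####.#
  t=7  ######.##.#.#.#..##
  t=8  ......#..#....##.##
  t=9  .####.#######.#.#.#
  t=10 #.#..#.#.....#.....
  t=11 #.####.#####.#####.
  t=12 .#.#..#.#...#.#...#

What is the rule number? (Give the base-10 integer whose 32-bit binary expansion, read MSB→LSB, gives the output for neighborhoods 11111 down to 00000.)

202742771

  [31] ##### => .  t=1,i=6
  [30] ####. => .  t=1,i=9
  [29] ###.# => .  t=1,i=10
  [28] ###.. => .  t=0,i=16
  [27] ##.## => #  t=1,i=11
  [26] ##.#. => #  t=3,i=10
  [25] ##..# => .  t=0,i=17
  [24] ##... => .  t=1,i=1
  [23] #.### => .  t=0,i=14
  [22] #.##. => .  t=1,i=12
  [21] #.#.# => .  t=0,i=2
  [20] #.#.. => #  t=0,i=4
  [19] #..## => .  t=5,i=9
  [18] #..#. => #  t=0,i=18
  [17] #...# => .  t=1,i=2
  [16] #.... => #  t=0,i=6
  [15] .#### => #  t=1,i=5
  [14] .###. => .  t=0,i=15
  [13] .##.# => .  t=2,i=16
  [12] .##.. => #  t=1,i=0
  [11] .#.## => #  t=0,i=13
  [10] .#.#. => .  t=0,i=1
  [9] .#..# => #  t=3,i=12
  [8] .#... => #  t=0,i=5
  [7] ..### => #  t=1,i=4
  [6] ..##. => #  t=1,i=18
  [5] ..#.# => #  t=0,i=0
  [4] ..#.. => #  t=3,i=14
  [3] ...## => .  t=1,i=3
  [2] ...#. => .  t=0,i=11
  [1] ....# => #  t=0,i=10
  [0] ..... => #  t=0,i=7
  bits 00001100000101011001101111110011 = 202742771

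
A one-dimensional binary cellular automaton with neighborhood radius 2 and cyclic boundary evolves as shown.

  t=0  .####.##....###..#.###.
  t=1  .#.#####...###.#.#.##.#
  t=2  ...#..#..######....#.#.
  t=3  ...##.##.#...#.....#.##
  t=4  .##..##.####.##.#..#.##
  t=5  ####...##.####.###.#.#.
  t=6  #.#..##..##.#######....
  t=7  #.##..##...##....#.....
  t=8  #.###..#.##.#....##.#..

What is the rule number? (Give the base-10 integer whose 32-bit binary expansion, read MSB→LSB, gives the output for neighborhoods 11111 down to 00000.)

  ##### -> .   bit 31 = 0  t=1,i=5
  ####. -> #   bit 30 = 1  t=0,i=3
  ###.# -> #   bit 29 = 1  t=0,i=4
  ###.. -> .   bit 28 = 0  t=0,i=14
  ##.## -> #   bit 27 = 1  t=0,i=5
  ##.#. -> #   bit 26 = 1  t=1,i=14
  ##..# -> #   bit 25 = 1  t=0,i=15
  ##... -> .   bit 24 = 0  t=0,i=8
  #.### -> #   bit 23 = 1  t=0,i=19
  #.##. -> #   bit 22 = 1  t=0,i=6
  #.#.# -> .   bit 21 = 0  t=1,i=1
  #.#.. -> #   bit 20 = 1  t=2,i=21
  #..## -> .   bit 19 = 0  t=0,i=0
  #..#. -> .   bit 18 = 0  t=0,i=16
  #...# -> #   bit 17 = 1  t=1,i=9
  #.... -> .   bit 16 = 0  t=0,i=9
  .#### -> .   bit 15 = 0  t=0,i=2
  .###. -> #   bit 14 = 1  t=0,i=13
  .##.# -> .   bit 13 = 0  t=1,i=20
  .##.. -> #   bit 12 = 1  t=0,i=7
  .#.## -> .   bit 11 = 0  t=0,i=18
  .#.#. -> .   bit 10 = 0  t=1,i=0
  .#..# -> #   bit 9 = 1  t=2,i=4
  .#... -> #   bit 8 = 1  t=2,i=22
  ..### -> #   bit 7 = 1  t=0,i=1
  ..##. -> .   bit 6 = 0  t=3,i=3
  ..#.# -> #   bit 5 = 1  t=0,i=17
  ..#.. -> #   bit 4 = 1  t=2,i=3
  ...## -> #   bit 3 = 1  t=0,i=11
  ...#. -> .   bit 2 = 0  t=2,i=2
  ....# -> .   bit 1 = 0  t=0,i=10
  ..... -> #   bit 0 = 1  t=3,i=16
  bits 01101110110100100101001110111001 = 1859277753

1859277753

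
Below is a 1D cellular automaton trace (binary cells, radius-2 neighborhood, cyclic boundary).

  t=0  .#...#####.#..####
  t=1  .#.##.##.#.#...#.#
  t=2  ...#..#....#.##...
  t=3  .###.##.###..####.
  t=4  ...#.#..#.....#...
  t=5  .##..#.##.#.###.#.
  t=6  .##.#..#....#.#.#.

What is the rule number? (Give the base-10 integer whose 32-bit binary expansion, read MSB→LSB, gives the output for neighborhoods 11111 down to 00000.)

  [31] ##### => #  t=0,i=7
  [30] ####. => .  t=0,i=8
  [29] ###.# => #  t=0,i=9
  [28] ###.. => .  t=3,i=10
  [27] ##.## => .  t=1,i=5
  [26] ##.#. => .  t=0,i=0
  [25] ##..# => .  t=3,i=11
  [24] ##... => #  t=2,i=15
  [23] #.### => #  t=3,i=8
  [22] #.##. => #  t=1,i=3
  [21] #.#.# => .  t=1,i=1
  [20] #.#.. => #  t=0,i=1
  [19] #..## => .  t=0,i=13
  [18] #..#. => #  t=2,i=5
  [17] #...# => #  t=0,i=3
  [16] #.... => #  t=2,i=8
  [15] .#### => #  t=0,i=6
  [14] .###. => .  t=3,i=2
  [13] .##.# => .  t=1,i=4
  [12] .##.. => #  t=2,i=14
  [11] .#.## => .  t=1,i=2
  [10] .#.#. => .  t=1,i=0
  [9] .#..# => .  t=0,i=12
  [8] .#... => .  t=0,i=2
  [7] ..### => .  t=0,i=5
  [6] ..##. => #  t=5,i=1
  [5] ..#.# => .  t=1,i=15
  [4] ..#.. => #  t=2,i=3
  [3] ...## => #  t=0,i=4
  [2] ...#. => #  t=1,i=14
  [1] ....# => #  t=2,i=1
  [0] ..... => .  t=2,i=0
  bits 10100001110101111001000001011110 = 2715258974

2715258974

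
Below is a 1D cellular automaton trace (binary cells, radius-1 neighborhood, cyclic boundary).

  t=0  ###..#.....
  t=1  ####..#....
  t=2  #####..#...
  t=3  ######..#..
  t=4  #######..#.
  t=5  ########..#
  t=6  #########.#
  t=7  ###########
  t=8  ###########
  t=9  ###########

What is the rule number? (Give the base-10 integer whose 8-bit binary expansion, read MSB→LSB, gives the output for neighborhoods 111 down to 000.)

  nb ###: next=#  (t=0,i=1, bit7=1)
  nb ##.: next=#  (t=0,i=2, bit6=1)
  nb #.#: next=#  (t=4,i=10, bit5=1)
  nb #..: next=#  (t=0,i=3, bit4=1)
  nb .##: next=#  (t=0,i=0, bit3=1)
  nb .#.: next=.  (t=0,i=5, bit2=0)
  nb ..#: next=.  (t=0,i=4, bit1=0)
  nb ...: next=.  (t=0,i=7, bit0=0)
  bits 11111000 = 248

248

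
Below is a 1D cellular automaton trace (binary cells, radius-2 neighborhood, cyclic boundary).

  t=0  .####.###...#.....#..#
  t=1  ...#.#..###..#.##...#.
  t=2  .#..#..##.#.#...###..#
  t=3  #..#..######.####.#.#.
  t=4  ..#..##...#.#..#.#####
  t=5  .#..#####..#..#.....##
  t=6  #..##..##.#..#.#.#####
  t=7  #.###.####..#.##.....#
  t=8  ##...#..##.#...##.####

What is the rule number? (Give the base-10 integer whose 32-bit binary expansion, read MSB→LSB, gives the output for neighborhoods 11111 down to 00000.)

1563309515

  ##### -> .   bit 31 = 0  t=3,i=8
  ####. -> #   bit 30 = 1  t=0,i=3
  ###.# -> .   bit 29 = 0  t=0,i=4
  ###.. -> #   bit 28 = 1  t=0,i=8
  ##.## -> #   bit 27 = 1  t=0,i=5
  ##.#. -> #   bit 26 = 1  t=2,i=9
  ##..# -> .   bit 25 = 0  t=1,i=11
  ##... -> #   bit 24 = 1  t=0,i=9
  #.### -> .   bit 23 = 0  t=0,i=1
  #.##. -> .   bit 22 = 0  t=1,i=15
  #.#.# -> #   bit 21 = 1  t=2,i=10
  #.#.. -> .   bit 20 = 0  t=1,i=5
  #..## -> #   bit 19 = 1  t=1,i=7
  #..#. -> #   bit 18 = 1  t=0,i=20
  #...# -> #   bit 17 = 1  t=0,i=10
  #.... -> .   bit 16 = 0  t=0,i=14
  .#### -> .   bit 15 = 0  t=0,i=2
  .###. -> .   bit 14 = 0  t=0,i=7
  .##.# -> #   bit 13 = 1  t=2,i=8
  .##.. -> #   bit 12 = 1  t=1,i=16
  .#.## -> .   bit 11 = 0  t=0,i=0
  .#.#. -> #   bit 10 = 1  t=1,i=4
  .#..# -> .   bit 9 = 0  t=0,i=19
  .#... -> #   bit 8 = 1  t=0,i=13
  ..### -> #   bit 7 = 1  t=1,i=8
  ..##. -> #   bit 6 = 1  t=2,i=7
  ..#.# -> .   bit 5 = 0  t=0,i=21
  ..#.. -> .   bit 4 = 0  t=0,i=12
  ...## -> #   bit 3 = 1  t=2,i=15
  ...#. -> .   bit 2 = 0  t=0,i=11
  ....# -> #   bit 1 = 1  t=0,i=16
  ..... -> #   bit 0 = 1  t=0,i=15
  bits 01011101001011100011010111001011 = 1563309515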